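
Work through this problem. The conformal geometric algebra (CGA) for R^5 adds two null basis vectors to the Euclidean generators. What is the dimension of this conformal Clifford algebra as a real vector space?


The conformal model of R^5 uses Cl(6,1): the 5 Euclidean generators plus two extra orthogonal generators e+ (e+^2 = +1) and e- (e-^2 = -1), from which the null vectors e0, einf are built.
Number of generators m = 5 + 2 = 7.
dim Cl(p,q) = 2^m = 2^7 = 128


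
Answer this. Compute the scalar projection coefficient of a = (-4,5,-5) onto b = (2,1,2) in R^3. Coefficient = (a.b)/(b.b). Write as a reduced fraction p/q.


Projection coefficient = (a . b) / (b . b)
a . b = (-4)*2 + 5*1 + (-5)*2
= -8 + 5 + (-10) = -13
b . b = 2^2 + 1^2 + 2^2
= 4 + 1 + 4 = 9
Coefficient = -13/9
In lowest terms: -13/9


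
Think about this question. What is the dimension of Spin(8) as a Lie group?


Spin(n) double-covers SO(n); both have Lie algebra so(n) of dimension n(n-1)/2.
n = 8
n(n-1) = 8 * 7 = 56
dim Spin(8) = 56/2 = 28


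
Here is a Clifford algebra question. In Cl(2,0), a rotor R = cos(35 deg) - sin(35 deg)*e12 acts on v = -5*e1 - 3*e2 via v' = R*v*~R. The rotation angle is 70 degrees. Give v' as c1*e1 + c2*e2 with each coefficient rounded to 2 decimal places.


Rotor R = cos(35deg) - sin(35deg)*e12
Rotation angle theta = 2 * 35 = 70 degrees
v' = R*v*~R rotates v by theta.
cos(70deg) = 0.3420, sin(70deg) = 0.9397
v'_1 = -5*cos(70deg) - (-3)*sin(70deg)
= -5*0.3420 - (-3)*0.9397
= 1.11
v'_2 = -5*sin(70deg) + (-3)*cos(70deg)
= -5*0.9397 + (-3)*0.3420
= -5.72
v' = 1.11*e1 - 5.72*e2


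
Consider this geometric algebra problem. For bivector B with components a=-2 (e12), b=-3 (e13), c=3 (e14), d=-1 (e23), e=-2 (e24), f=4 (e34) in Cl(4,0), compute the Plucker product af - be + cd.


Plucker relation: af - be + cd
a*f = (-2)*4 = -8
b*e = (-3)*(-2) = 6
c*d = 3*(-1) = -3
af - be + cd = -8 - 6 + (-3)
= -17


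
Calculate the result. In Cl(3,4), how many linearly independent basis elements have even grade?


Even subalgebra dimension = 2^(n-1)
n = 3 + 4 = 7
2^(7 - 1) = 2^6 = 64
Verification: sum of C(7,k) for even k = 1 + 21 + 35 + 7 = 64
Result = 64


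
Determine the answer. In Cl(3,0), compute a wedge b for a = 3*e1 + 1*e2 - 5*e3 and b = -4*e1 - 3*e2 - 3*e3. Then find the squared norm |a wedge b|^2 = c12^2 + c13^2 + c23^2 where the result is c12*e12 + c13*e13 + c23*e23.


a wedge b = (a1*b2 - a2*b1)*e12 + (a1*b3 - a3*b1)*e13 + (a2*b3 - a3*b2)*e23
e12 coeff: 3*(-3) - 1*(-4) = -9 - (-4) = -5
e13 coeff: 3*(-3) - (-5)*(-4) = -9 - 20 = -29
e23 coeff: 1*(-3) - (-5)*(-3) = -3 - 15 = -18
|a wedge b|^2 = (-5)^2 + (-29)^2 + (-18)^2
= 25 + 841 + 324
= 1190


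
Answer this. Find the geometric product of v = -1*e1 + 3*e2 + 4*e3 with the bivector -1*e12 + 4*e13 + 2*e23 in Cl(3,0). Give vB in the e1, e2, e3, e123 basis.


vB has grade-1 (vector) and grade-3 (trivector) parts: vB = (v _| B) + (v ^ B).
Vector part <vB>_1:
  e1: -v2*b12 - v3*b13 = -(3)*(-1) - (4)*(4) = -13
  e2: v1*b12 - v3*b23 = (-1)*(-1) - (4)*(2) = -7
  e3: v1*b13 + v2*b23 = (-1)*(4) + (3)*(2) = 2
Trivector part <vB>_3:
  e123: v1*b23 - v2*b13 + v3*b12 = (-1)*(2) - (3)*(4) + (4)*(-1) = -18
vB = -13*e1 - 7*e2 + 2*e3 - 18*e123


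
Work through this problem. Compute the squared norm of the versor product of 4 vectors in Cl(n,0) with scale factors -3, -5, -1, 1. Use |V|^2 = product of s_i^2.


Each vector v_i has |v_i|^2 = s_i^2
Squared scales: (-3)^2 = 9, (-5)^2 = 25, (-1)^2 = 1, 1^2 = 1
|V|^2 = 9 * 25 * 1 * 1
= 225


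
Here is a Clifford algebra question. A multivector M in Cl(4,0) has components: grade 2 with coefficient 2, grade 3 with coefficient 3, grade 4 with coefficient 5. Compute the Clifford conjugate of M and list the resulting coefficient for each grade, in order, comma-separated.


Clifford conjugate sign for grade k: (-1)^(k(k+1)/2)
Grade 2: (-1)^(2*3/2) = (-1)^3 = -1, coeff 2 -> -2
Grade 3: (-1)^(3*4/2) = (-1)^6 = 1, coeff 3 -> 3
Grade 4: (-1)^(4*5/2) = (-1)^10 = 1, coeff 5 -> 5
Conjugated coefficients: -2, 3, 5


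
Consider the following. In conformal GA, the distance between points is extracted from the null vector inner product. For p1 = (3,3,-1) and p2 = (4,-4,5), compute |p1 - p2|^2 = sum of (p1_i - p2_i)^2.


p1 - p2 = (-1, 7, -6)
|p1 - p2|^2 = (-1)^2 + 7^2 + (-6)^2
= 1 + 49 + 36
= 86


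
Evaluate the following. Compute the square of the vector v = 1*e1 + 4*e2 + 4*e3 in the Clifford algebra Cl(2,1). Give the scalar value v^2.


v^2 = sum of c_i^2 * e_i^2
Positive signature terms (e_i^2 = +1): 1^2 + 4^2 = 17
Negative signature terms (e_j^2 = -1): 4^2 = 16
v^2 = 17 - 16 = 1


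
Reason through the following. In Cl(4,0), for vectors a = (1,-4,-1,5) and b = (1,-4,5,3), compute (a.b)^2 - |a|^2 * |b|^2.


a . b = 1*1 + (-4)*(-4) + (-1)*5 + 5*3
= 1 + 16 + (-5) + 15 = 27
|a|^2 = 1^2 + (-4)^2 + (-1)^2 + 5^2 = 43
|b|^2 = 1^2 + (-4)^2 + 5^2 + 3^2 = 51
(a.b)^2 = 27^2 = 729
|a|^2 * |b|^2 = 43 * 51 = 2193
Result = 729 - 2193 = -1464


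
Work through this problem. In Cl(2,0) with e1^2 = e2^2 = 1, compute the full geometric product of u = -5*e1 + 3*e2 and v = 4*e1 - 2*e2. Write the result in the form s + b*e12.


Expand: (-5*e1 + 3*e2)(4*e1 - 2*e2)
= (-5)*4*e1e1 + (-5)*(-2)*e1e2 + 3*4*e2e1 + 3*(-2)*e2e2
Using e1^2 = e2^2 = 1, e2e1 = -e1e2:
Scalar part s = (-5)*4 + 3*(-2) = -20 + (-6) = -26
Bivector part b = (-5)*(-2) - 3*4 = 10 - 12 = -2
uv = -26 - 2*e12


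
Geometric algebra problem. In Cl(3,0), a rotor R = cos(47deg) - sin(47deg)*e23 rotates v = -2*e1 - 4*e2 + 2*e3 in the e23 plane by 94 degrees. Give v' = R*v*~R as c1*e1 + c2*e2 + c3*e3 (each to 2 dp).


Rotor R = cos(47deg) - sin(47deg)*e23
Rotation angle theta = 2 * 47 = 94 degrees in the e23 plane (e2 -> e3).
The component perpendicular to the plane (e1) is invariant: v'_1 = v1 = -2.00
cos(94deg) = -0.0698, sin(94deg) = 0.9976
v'_2 = v2*cos(theta) - v3*sin(theta) = -4*(-0.0698) - 2*0.9976 = -1.72
v'_3 = v2*sin(theta) + v3*cos(theta) = -4*0.9976 + 2*(-0.0698) = -4.13
v' = -2.00*e1 - 1.72*e2 - 4.13*e3


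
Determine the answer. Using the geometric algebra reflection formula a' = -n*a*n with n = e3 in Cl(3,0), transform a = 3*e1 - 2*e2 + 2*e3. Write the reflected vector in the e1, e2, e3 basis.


Reflection formula: a' = -n*a*n, with n = e3 (unit vector, n^2 = 1).
For reflection through hyperplane perp to e3:
The component along e3 flips sign, others stay.
a = (3, -2, 2)
a' = (3, -2, -2)
a' = 3*e1 - 2*e2 - 2*e3


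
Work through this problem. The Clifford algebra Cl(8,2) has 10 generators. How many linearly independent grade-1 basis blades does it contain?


Number of grade-k basis blades in Cl(p,q) with n = p + q is C(n, k).
n = 8 + 2 = 10
C(10, 1) = 10! / (1! * 9!)
= 3628800 / (1 * 362880)
= 10


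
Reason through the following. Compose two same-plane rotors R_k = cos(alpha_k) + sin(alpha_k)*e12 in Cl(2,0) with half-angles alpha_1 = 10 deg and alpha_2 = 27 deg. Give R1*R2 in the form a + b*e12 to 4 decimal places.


Same-plane rotors commute and their half-angles add:
R1*R2 = cos(a1 + a2) + sin(a1 + a2)*e12.
a1 + a2 = 10 + 27 = 37 deg
cos(37 deg) = 0.7986
sin(37 deg) = 0.6018
R1*R2 = 0.7986 + 0.6018*e12


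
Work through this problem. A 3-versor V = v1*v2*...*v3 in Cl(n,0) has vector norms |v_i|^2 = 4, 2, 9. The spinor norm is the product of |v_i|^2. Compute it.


Spinor norm N(V) = |v1|^2 * |v2|^2 * ... * |v3|^2
= 4 * 2 * 9
Running product: 4, 8, 72
N(V) = 72


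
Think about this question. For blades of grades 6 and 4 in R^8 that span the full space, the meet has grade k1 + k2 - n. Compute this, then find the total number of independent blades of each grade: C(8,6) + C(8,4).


Meet grade = grade(A) + grade(B) - n
= 6 + 4 - 8 = 2
C(8,6) = 28
C(8,4) = 70
dim_A + dim_B = 28 + 70 = 98


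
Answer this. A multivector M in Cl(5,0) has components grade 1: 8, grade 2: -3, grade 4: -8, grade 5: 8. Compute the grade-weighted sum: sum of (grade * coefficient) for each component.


Grade-weighted sum = sum of grade_k * coefficient_k
1*8 = 8
2*(-3) = -6
4*(-8) = -32
5*8 = 40
Total = 8 + (-6) + (-32) + 40 = 10


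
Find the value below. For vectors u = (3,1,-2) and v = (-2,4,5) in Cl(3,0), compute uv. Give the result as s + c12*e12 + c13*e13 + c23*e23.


In Cl(3,0): e_i^2 = 1, e_ie_j = -e_je_i for i != j.
Scalar part = u . v = 3*(-2) + 1*4 + (-2)*5
= -6 + 4 + (-10) = -12
e12 coeff = 3*4 - 1*(-2) = 12 - (-2) = 14
e13 coeff = 3*5 - (-2)*(-2) = 15 - 4 = 11
e23 coeff = 1*5 - (-2)*4 = 5 - (-8) = 13
uv = -12 + 14*e12 + 11*e13 + 13*e23


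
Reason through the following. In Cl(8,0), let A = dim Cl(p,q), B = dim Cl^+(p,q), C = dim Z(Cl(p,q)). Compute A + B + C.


n = 8 + 0 = 8
Total dim = 2^8 = 256
Even subalgebra dim = 2^7 = 128
n is even, so center dim = 1
Sum = 256 + 128 + 1 = 385


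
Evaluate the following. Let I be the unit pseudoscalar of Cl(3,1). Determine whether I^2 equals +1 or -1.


The pseudoscalar I = e1...e_n (product of all n generators) of Cl(p,q) satisfies I^2 = (-1)^(q + n(n-1)/2).
p = 3, q = 1, n = p + q = 4
n(n-1)/2 = 4 * 3 / 2 = 6
Exponent = q + n(n-1)/2 = 1 + 6 = 7
I^2 = (-1)^7 = -1


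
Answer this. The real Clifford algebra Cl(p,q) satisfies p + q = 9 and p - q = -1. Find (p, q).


We need p + q = 9 and p - q = -1.
Adding: 2p = 9 + (-1) = 8, so p = 4.
Then q = 9 - 4 = 5.
(p, q) = (4, 5)


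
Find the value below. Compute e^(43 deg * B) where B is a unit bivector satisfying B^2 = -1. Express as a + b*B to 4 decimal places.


For a unit bivector B with B^2 = -1, the exponential series gives
e^(theta*B) = cos(theta) + sin(theta)*B (the GA analogue of Euler's formula).
theta = 43 degrees = 0.750492 rad
cos(43 deg) = 0.7314
sin(43 deg) = 0.6820
exp(theta*B) = 0.7314 + 0.6820*B


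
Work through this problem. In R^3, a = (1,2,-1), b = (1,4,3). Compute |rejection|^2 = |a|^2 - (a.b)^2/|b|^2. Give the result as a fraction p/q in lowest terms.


|a|^2 = 1^2 + 2^2 + (-1)^2 = 6
|b|^2 = 1^2 + 4^2 + 3^2 = 26
a . b = 1*1 + 2*4 + (-1)*3 = 6
(a.b)^2 = 6^2 = 36
|rej|^2 = 6 - 36/26
= (156 - 36)/26
= 120/26
In lowest terms: 60/13


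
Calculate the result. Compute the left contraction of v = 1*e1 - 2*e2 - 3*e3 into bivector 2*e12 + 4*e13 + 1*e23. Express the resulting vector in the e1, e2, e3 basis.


Left contraction v _| B = <vB>_1 (grade-1 part of the geometric product vB).
Using e1_|e12 = e2, e2_|e12 = -e1, e1_|e13 = e3, e3_|e13 = -e1, e2_|e23 = e3, e3_|e23 = -e2:
e1 coeff: -v2*b12 - v3*b13 = -(-2)*(2) - (-3)*(4) = 16
e2 coeff: v1*b12 - v3*b23 = (1)*(2) - (-3)*(1) = 5
e3 coeff: v1*b13 + v2*b23 = (1)*(4) + (-2)*(1) = 2
v _| B = 16*e1 + 5*e2 + 2*e3


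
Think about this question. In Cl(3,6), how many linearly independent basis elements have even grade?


Even subalgebra dimension = 2^(n-1)
n = 3 + 6 = 9
2^(9 - 1) = 2^8 = 256
Verification: sum of C(9,k) for even k = 1 + 36 + 126 + 84 + 9 = 256
Result = 256


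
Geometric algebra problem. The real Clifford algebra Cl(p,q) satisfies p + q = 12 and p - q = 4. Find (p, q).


We need p + q = 12 and p - q = 4.
Adding: 2p = 12 + 4 = 16, so p = 8.
Then q = 12 - 8 = 4.
(p, q) = (8, 4)


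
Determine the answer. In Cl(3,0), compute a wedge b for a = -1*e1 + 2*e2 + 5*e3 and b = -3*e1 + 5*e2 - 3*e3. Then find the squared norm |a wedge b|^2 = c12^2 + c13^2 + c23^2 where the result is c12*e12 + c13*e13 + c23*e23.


a wedge b = (a1*b2 - a2*b1)*e12 + (a1*b3 - a3*b1)*e13 + (a2*b3 - a3*b2)*e23
e12 coeff: (-1)*5 - 2*(-3) = -5 - (-6) = 1
e13 coeff: (-1)*(-3) - 5*(-3) = 3 - (-15) = 18
e23 coeff: 2*(-3) - 5*5 = -6 - 25 = -31
|a wedge b|^2 = 1^2 + 18^2 + (-31)^2
= 1 + 324 + 961
= 1286


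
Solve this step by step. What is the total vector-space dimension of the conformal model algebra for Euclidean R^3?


The conformal model of R^3 uses Cl(4,1): the 3 Euclidean generators plus two extra orthogonal generators e+ (e+^2 = +1) and e- (e-^2 = -1), from which the null vectors e0, einf are built.
Number of generators m = 3 + 2 = 5.
dim Cl(p,q) = 2^m = 2^5 = 32


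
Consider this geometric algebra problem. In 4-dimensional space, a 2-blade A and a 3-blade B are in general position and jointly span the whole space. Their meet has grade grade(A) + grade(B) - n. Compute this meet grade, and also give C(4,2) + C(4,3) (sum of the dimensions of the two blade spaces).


Meet grade = grade(A) + grade(B) - n
= 2 + 3 - 4 = 1
C(4,2) = 6
C(4,3) = 4
dim_A + dim_B = 6 + 4 = 10


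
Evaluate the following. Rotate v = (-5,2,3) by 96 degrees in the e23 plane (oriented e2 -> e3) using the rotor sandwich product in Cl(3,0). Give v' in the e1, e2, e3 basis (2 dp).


Rotor R = cos(48deg) - sin(48deg)*e23
Rotation angle theta = 2 * 48 = 96 degrees in the e23 plane (e2 -> e3).
The component perpendicular to the plane (e1) is invariant: v'_1 = v1 = -5.00
cos(96deg) = -0.1045, sin(96deg) = 0.9945
v'_2 = v2*cos(theta) - v3*sin(theta) = 2*(-0.1045) - 3*0.9945 = -3.19
v'_3 = v2*sin(theta) + v3*cos(theta) = 2*0.9945 + 3*(-0.1045) = 1.68
v' = -5.00*e1 - 3.19*e2 + 1.68*e3


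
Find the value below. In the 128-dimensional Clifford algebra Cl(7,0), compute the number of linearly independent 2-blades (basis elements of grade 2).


Number of grade-k basis blades in Cl(p,q) with n = p + q is C(n, k).
n = 7 + 0 = 7
C(7, 2) = 7! / (2! * 5!)
= 5040 / (2 * 120)
= 21


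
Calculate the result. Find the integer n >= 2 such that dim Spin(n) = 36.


dim Spin(n) = dim so(n) = n(n-1)/2.
Solve n(n-1)/2 = 36, i.e. n^2 - n - 72 = 0.
Discriminant = 1 + 8*36 = 289
n = (1 + sqrt(289))/2 = (1 + 17)/2 = 9


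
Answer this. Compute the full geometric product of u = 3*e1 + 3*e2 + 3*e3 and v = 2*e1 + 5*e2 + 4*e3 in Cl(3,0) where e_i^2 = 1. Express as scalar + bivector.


In Cl(3,0): e_i^2 = 1, e_ie_j = -e_je_i for i != j.
Scalar part = u . v = 3*2 + 3*5 + 3*4
= 6 + 15 + 12 = 33
e12 coeff = 3*5 - 3*2 = 15 - 6 = 9
e13 coeff = 3*4 - 3*2 = 12 - 6 = 6
e23 coeff = 3*4 - 3*5 = 12 - 15 = -3
uv = 33 + 9*e12 + 6*e13 - 3*e23


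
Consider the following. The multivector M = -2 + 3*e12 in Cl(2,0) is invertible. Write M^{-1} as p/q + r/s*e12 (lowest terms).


M = -2 + 3*e12, where e12^2 = -1.
Since M commutes with its reverse ~M = a - b*e12, M * ~M = a^2 - b^2*e12^2 = a^2 + b^2.
So M^{-1} = ~M / (a^2 + b^2) = (a - b*e12)/(a^2 + b^2).
a^2 + b^2 = 4 + 9 = 13
Scalar part = -2/13 = -2/13
Bivector coeff = -3/13 = -3/13
M^{-1} = -2/13 - 3/13*e12


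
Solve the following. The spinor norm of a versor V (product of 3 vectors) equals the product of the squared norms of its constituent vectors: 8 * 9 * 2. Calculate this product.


Spinor norm N(V) = |v1|^2 * |v2|^2 * ... * |v3|^2
= 8 * 9 * 2
Running product: 8, 72, 144
N(V) = 144


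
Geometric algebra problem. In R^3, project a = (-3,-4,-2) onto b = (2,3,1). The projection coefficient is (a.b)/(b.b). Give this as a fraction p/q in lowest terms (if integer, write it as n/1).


Projection coefficient = (a . b) / (b . b)
a . b = (-3)*2 + (-4)*3 + (-2)*1
= -6 + (-12) + (-2) = -20
b . b = 2^2 + 3^2 + 1^2
= 4 + 9 + 1 = 14
Coefficient = -20/14
In lowest terms: -10/7


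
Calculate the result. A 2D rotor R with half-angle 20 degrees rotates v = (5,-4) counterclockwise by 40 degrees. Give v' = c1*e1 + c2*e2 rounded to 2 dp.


Rotor R = cos(20deg) - sin(20deg)*e12
Rotation angle theta = 2 * 20 = 40 degrees
v' = R*v*~R rotates v by theta.
cos(40deg) = 0.7660, sin(40deg) = 0.6428
v'_1 = 5*cos(40deg) - (-4)*sin(40deg)
= 5*0.7660 - (-4)*0.6428
= 6.40
v'_2 = 5*sin(40deg) + (-4)*cos(40deg)
= 5*0.6428 + (-4)*0.7660
= 0.15
v' = 6.40*e1 + 0.15*e2


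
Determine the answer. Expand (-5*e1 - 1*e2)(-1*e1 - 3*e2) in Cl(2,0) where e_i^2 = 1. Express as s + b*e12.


Expand: (-5*e1 - 1*e2)(-1*e1 - 3*e2)
= (-5)*(-1)*e1e1 + (-5)*(-3)*e1e2 + (-1)*(-1)*e2e1 + (-1)*(-3)*e2e2
Using e1^2 = e2^2 = 1, e2e1 = -e1e2:
Scalar part s = (-5)*(-1) + (-1)*(-3) = 5 + 3 = 8
Bivector part b = (-5)*(-3) - (-1)*(-1) = 15 - 1 = 14
uv = 8 + 14*e12


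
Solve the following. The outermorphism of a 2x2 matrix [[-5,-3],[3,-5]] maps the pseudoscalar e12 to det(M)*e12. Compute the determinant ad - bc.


The outermorphism of a linear map f sends e1^e2 to f(e1)^f(e2).
f(e1) = -5*e1 + 3*e2
f(e2) = -3*e1 - 5*e2
f(e1) ^ f(e2) = (-5*e1 + 3*e2) ^ (-3*e1 - 5*e2)
= (-5)*(-5)*e12 + 3*(-3)*e21
= (25 - (-9))*e12
= 34*e12
Coefficient = 34


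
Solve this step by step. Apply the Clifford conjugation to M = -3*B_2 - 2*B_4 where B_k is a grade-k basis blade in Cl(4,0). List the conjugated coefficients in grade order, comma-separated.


Clifford conjugate sign for grade k: (-1)^(k(k+1)/2)
Grade 2: (-1)^(2*3/2) = (-1)^3 = -1, coeff -3 -> 3
Grade 4: (-1)^(4*5/2) = (-1)^10 = 1, coeff -2 -> -2
Conjugated coefficients: 3, -2


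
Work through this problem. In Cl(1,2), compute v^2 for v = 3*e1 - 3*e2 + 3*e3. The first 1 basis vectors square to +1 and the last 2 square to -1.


v^2 = sum of c_i^2 * e_i^2
Positive signature terms (e_i^2 = +1): 3^2 = 9
Negative signature terms (e_j^2 = -1): (-3)^2 + 3^2 = 18
v^2 = 9 - 18 = -9


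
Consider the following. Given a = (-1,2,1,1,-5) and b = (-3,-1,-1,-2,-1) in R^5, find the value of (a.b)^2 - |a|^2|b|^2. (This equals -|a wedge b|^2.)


a . b = (-1)*(-3) + 2*(-1) + 1*(-1) + 1*(-2) + (-5)*(-1)
= 3 + (-2) + (-1) + (-2) + 5 = 3
|a|^2 = (-1)^2 + 2^2 + 1^2 + 1^2 + (-5)^2 = 32
|b|^2 = (-3)^2 + (-1)^2 + (-1)^2 + (-2)^2 + (-1)^2 = 16
(a.b)^2 = 3^2 = 9
|a|^2 * |b|^2 = 32 * 16 = 512
Result = 9 - 512 = -503


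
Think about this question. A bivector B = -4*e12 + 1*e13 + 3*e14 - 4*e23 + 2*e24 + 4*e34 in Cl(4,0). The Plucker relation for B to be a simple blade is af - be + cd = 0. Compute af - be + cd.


Plucker relation: af - be + cd
a*f = (-4)*4 = -16
b*e = 1*2 = 2
c*d = 3*(-4) = -12
af - be + cd = -16 - 2 + (-12)
= -30


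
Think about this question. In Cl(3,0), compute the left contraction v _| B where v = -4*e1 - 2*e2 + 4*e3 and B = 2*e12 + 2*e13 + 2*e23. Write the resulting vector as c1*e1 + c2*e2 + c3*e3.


Left contraction v _| B = <vB>_1 (grade-1 part of the geometric product vB).
Using e1_|e12 = e2, e2_|e12 = -e1, e1_|e13 = e3, e3_|e13 = -e1, e2_|e23 = e3, e3_|e23 = -e2:
e1 coeff: -v2*b12 - v3*b13 = -(-2)*(2) - (4)*(2) = -4
e2 coeff: v1*b12 - v3*b23 = (-4)*(2) - (4)*(2) = -16
e3 coeff: v1*b13 + v2*b23 = (-4)*(2) + (-2)*(2) = -12
v _| B = -4*e1 - 16*e2 - 12*e3


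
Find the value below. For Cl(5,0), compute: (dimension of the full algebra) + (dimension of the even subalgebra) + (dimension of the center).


n = 5 + 0 = 5
Total dim = 2^5 = 32
Even subalgebra dim = 2^4 = 16
n is odd, so center dim = 2
Sum = 32 + 16 + 2 = 50


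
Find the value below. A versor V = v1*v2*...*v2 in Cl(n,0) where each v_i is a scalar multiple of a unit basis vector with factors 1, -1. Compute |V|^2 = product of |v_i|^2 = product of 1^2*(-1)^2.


Each vector v_i has |v_i|^2 = s_i^2
Squared scales: 1^2 = 1, (-1)^2 = 1
|V|^2 = 1 * 1
= 1


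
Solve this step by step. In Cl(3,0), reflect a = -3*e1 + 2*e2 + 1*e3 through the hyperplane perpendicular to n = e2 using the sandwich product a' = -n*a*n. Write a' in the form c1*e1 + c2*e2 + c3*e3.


Reflection formula: a' = -n*a*n, with n = e2 (unit vector, n^2 = 1).
For reflection through hyperplane perp to e2:
The component along e2 flips sign, others stay.
a = (-3, 2, 1)
a' = (-3, -2, 1)
a' = -3*e1 - 2*e2 + 1*e3


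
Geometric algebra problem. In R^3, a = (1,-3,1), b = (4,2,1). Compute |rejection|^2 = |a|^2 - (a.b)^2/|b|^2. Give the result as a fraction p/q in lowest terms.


|a|^2 = 1^2 + (-3)^2 + 1^2 = 11
|b|^2 = 4^2 + 2^2 + 1^2 = 21
a . b = 1*4 + (-3)*2 + 1*1 = -1
(a.b)^2 = (-1)^2 = 1
|rej|^2 = 11 - 1/21
= (231 - 1)/21
= 230/21
In lowest terms: 230/21


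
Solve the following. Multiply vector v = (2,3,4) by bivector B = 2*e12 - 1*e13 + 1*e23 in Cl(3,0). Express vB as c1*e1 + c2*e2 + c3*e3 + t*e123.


vB has grade-1 (vector) and grade-3 (trivector) parts: vB = (v _| B) + (v ^ B).
Vector part <vB>_1:
  e1: -v2*b12 - v3*b13 = -(3)*(2) - (4)*(-1) = -2
  e2: v1*b12 - v3*b23 = (2)*(2) - (4)*(1) = 0
  e3: v1*b13 + v2*b23 = (2)*(-1) + (3)*(1) = 1
Trivector part <vB>_3:
  e123: v1*b23 - v2*b13 + v3*b12 = (2)*(1) - (3)*(-1) + (4)*(2) = 13
vB = -2*e1 + 0*e2 + 1*e3 + 13*e123


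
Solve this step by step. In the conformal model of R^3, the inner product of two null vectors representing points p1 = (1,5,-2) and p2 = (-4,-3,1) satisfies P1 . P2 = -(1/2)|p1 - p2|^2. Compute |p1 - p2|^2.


p1 - p2 = (5, 8, -3)
|p1 - p2|^2 = 5^2 + 8^2 + (-3)^2
= 25 + 64 + 9
= 98


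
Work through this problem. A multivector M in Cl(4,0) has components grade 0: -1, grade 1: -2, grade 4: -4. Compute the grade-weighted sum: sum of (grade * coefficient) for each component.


Grade-weighted sum = sum of grade_k * coefficient_k
0*(-1) = 0
1*(-2) = -2
4*(-4) = -16
Total = 0 + (-2) + (-16) = -18


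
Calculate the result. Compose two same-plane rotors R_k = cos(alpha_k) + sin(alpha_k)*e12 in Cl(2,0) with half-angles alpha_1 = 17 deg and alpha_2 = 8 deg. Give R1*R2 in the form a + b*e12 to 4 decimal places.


Same-plane rotors commute and their half-angles add:
R1*R2 = cos(a1 + a2) + sin(a1 + a2)*e12.
a1 + a2 = 17 + 8 = 25 deg
cos(25 deg) = 0.9063
sin(25 deg) = 0.4226
R1*R2 = 0.9063 + 0.4226*e12


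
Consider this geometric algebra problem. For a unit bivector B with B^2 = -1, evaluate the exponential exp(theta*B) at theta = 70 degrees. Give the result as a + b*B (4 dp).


For a unit bivector B with B^2 = -1, the exponential series gives
e^(theta*B) = cos(theta) + sin(theta)*B (the GA analogue of Euler's formula).
theta = 70 degrees = 1.22173 rad
cos(70 deg) = 0.3420
sin(70 deg) = 0.9397
exp(theta*B) = 0.3420 + 0.9397*B


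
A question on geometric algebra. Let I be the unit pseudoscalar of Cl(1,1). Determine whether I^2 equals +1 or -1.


The pseudoscalar I = e1...e_n (product of all n generators) of Cl(p,q) satisfies I^2 = (-1)^(q + n(n-1)/2).
p = 1, q = 1, n = p + q = 2
n(n-1)/2 = 2 * 1 / 2 = 1
Exponent = q + n(n-1)/2 = 1 + 1 = 2
I^2 = (-1)^2 = +1


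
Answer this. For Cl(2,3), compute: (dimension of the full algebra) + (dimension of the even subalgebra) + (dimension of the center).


n = 2 + 3 = 5
Total dim = 2^5 = 32
Even subalgebra dim = 2^4 = 16
n is odd, so center dim = 2
Sum = 32 + 16 + 2 = 50


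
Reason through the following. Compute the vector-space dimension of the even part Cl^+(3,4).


Even subalgebra dimension = 2^(n-1)
n = 3 + 4 = 7
2^(7 - 1) = 2^6 = 64
Verification: sum of C(7,k) for even k = 1 + 21 + 35 + 7 = 64
Result = 64


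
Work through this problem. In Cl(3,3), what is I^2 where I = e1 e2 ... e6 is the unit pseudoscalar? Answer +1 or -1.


The pseudoscalar I = e1...e_n (product of all n generators) of Cl(p,q) satisfies I^2 = (-1)^(q + n(n-1)/2).
p = 3, q = 3, n = p + q = 6
n(n-1)/2 = 6 * 5 / 2 = 15
Exponent = q + n(n-1)/2 = 3 + 15 = 18
I^2 = (-1)^18 = +1


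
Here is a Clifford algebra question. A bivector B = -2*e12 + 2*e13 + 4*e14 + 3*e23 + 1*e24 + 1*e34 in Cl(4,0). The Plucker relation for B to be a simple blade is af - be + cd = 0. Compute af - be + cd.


Plucker relation: af - be + cd
a*f = (-2)*1 = -2
b*e = 2*1 = 2
c*d = 4*3 = 12
af - be + cd = -2 - 2 + 12
= 8


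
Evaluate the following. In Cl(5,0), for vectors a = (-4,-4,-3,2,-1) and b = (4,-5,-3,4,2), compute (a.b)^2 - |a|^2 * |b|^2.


a . b = (-4)*4 + (-4)*(-5) + (-3)*(-3) + 2*4 + (-1)*2
= -16 + 20 + 9 + 8 + (-2) = 19
|a|^2 = (-4)^2 + (-4)^2 + (-3)^2 + 2^2 + (-1)^2 = 46
|b|^2 = 4^2 + (-5)^2 + (-3)^2 + 4^2 + 2^2 = 70
(a.b)^2 = 19^2 = 361
|a|^2 * |b|^2 = 46 * 70 = 3220
Result = 361 - 3220 = -2859


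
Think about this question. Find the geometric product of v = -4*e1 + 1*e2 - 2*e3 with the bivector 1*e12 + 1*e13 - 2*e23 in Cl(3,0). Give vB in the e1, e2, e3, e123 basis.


vB has grade-1 (vector) and grade-3 (trivector) parts: vB = (v _| B) + (v ^ B).
Vector part <vB>_1:
  e1: -v2*b12 - v3*b13 = -(1)*(1) - (-2)*(1) = 1
  e2: v1*b12 - v3*b23 = (-4)*(1) - (-2)*(-2) = -8
  e3: v1*b13 + v2*b23 = (-4)*(1) + (1)*(-2) = -6
Trivector part <vB>_3:
  e123: v1*b23 - v2*b13 + v3*b12 = (-4)*(-2) - (1)*(1) + (-2)*(1) = 5
vB = 1*e1 - 8*e2 - 6*e3 + 5*e123


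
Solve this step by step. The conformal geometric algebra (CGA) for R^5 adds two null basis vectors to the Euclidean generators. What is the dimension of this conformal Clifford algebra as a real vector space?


The conformal model of R^5 uses Cl(6,1): the 5 Euclidean generators plus two extra orthogonal generators e+ (e+^2 = +1) and e- (e-^2 = -1), from which the null vectors e0, einf are built.
Number of generators m = 5 + 2 = 7.
dim Cl(p,q) = 2^m = 2^7 = 128


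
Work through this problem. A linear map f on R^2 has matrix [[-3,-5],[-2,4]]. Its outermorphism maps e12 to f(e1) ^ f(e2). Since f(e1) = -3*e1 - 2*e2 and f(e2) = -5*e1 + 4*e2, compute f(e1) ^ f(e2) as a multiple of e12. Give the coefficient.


The outermorphism of a linear map f sends e1^e2 to f(e1)^f(e2).
f(e1) = -3*e1 - 2*e2
f(e2) = -5*e1 + 4*e2
f(e1) ^ f(e2) = (-3*e1 - 2*e2) ^ (-5*e1 + 4*e2)
= (-3)*4*e12 + (-2)*(-5)*e21
= (-12 - 10)*e12
= -22*e12
Coefficient = -22


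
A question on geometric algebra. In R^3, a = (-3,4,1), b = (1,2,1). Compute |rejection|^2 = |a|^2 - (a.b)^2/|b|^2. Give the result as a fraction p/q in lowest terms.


|a|^2 = (-3)^2 + 4^2 + 1^2 = 26
|b|^2 = 1^2 + 2^2 + 1^2 = 6
a . b = (-3)*1 + 4*2 + 1*1 = 6
(a.b)^2 = 6^2 = 36
|rej|^2 = 26 - 36/6
= (156 - 36)/6
= 120/6
In lowest terms: 20/1


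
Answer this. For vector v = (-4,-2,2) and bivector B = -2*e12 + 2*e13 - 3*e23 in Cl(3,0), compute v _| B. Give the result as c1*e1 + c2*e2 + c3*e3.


Left contraction v _| B = <vB>_1 (grade-1 part of the geometric product vB).
Using e1_|e12 = e2, e2_|e12 = -e1, e1_|e13 = e3, e3_|e13 = -e1, e2_|e23 = e3, e3_|e23 = -e2:
e1 coeff: -v2*b12 - v3*b13 = -(-2)*(-2) - (2)*(2) = -8
e2 coeff: v1*b12 - v3*b23 = (-4)*(-2) - (2)*(-3) = 14
e3 coeff: v1*b13 + v2*b23 = (-4)*(2) + (-2)*(-3) = -2
v _| B = -8*e1 + 14*e2 - 2*e3


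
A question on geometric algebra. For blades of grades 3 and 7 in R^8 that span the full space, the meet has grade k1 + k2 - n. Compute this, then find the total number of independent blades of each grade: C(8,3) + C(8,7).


Meet grade = grade(A) + grade(B) - n
= 3 + 7 - 8 = 2
C(8,3) = 56
C(8,7) = 8
dim_A + dim_B = 56 + 8 = 64


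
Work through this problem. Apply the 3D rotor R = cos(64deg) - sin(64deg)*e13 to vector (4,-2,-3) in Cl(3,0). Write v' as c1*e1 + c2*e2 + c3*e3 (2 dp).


Rotor R = cos(64deg) - sin(64deg)*e13
Rotation angle theta = 2 * 64 = 128 degrees in the e13 plane (e1 -> e3).
The component perpendicular to the plane (e2) is invariant: v'_2 = v2 = -2.00
cos(128deg) = -0.6157, sin(128deg) = 0.7880
v'_1 = v1*cos(theta) - v3*sin(theta) = 4*(-0.6157) - (-3)*0.7880 = -0.10
v'_3 = v1*sin(theta) + v3*cos(theta) = 4*0.7880 + (-3)*(-0.6157) = 5.00
v' = -0.10*e1 - 2.00*e2 + 5.00*e3


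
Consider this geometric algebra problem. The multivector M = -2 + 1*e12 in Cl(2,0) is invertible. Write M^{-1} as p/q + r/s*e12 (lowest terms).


M = -2 + 1*e12, where e12^2 = -1.
Since M commutes with its reverse ~M = a - b*e12, M * ~M = a^2 - b^2*e12^2 = a^2 + b^2.
So M^{-1} = ~M / (a^2 + b^2) = (a - b*e12)/(a^2 + b^2).
a^2 + b^2 = 4 + 1 = 5
Scalar part = -2/5 = -2/5
Bivector coeff = -1/5 = -1/5
M^{-1} = -2/5 - 1/5*e12


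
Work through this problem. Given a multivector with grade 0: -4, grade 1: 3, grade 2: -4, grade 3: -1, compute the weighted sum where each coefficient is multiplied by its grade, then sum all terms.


Grade-weighted sum = sum of grade_k * coefficient_k
0*(-4) = 0
1*3 = 3
2*(-4) = -8
3*(-1) = -3
Total = 0 + 3 + (-8) + (-3) = -8


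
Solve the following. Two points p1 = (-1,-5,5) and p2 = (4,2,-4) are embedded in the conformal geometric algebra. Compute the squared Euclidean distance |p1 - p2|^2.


p1 - p2 = (-5, -7, 9)
|p1 - p2|^2 = (-5)^2 + (-7)^2 + 9^2
= 25 + 49 + 81
= 155


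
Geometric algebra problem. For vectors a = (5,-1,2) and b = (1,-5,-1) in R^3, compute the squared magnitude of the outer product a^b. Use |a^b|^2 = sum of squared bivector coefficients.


a wedge b = (a1*b2 - a2*b1)*e12 + (a1*b3 - a3*b1)*e13 + (a2*b3 - a3*b2)*e23
e12 coeff: 5*(-5) - (-1)*1 = -25 - (-1) = -24
e13 coeff: 5*(-1) - 2*1 = -5 - 2 = -7
e23 coeff: (-1)*(-1) - 2*(-5) = 1 - (-10) = 11
|a wedge b|^2 = (-24)^2 + (-7)^2 + 11^2
= 576 + 49 + 121
= 746


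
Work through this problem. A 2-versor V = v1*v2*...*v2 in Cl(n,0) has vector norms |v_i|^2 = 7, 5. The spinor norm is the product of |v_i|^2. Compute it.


Spinor norm N(V) = |v1|^2 * |v2|^2 * ... * |v2|^2
= 7 * 5
Running product: 7, 35
N(V) = 35


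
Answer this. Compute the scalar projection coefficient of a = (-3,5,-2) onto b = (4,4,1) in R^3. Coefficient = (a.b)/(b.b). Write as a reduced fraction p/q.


Projection coefficient = (a . b) / (b . b)
a . b = (-3)*4 + 5*4 + (-2)*1
= -12 + 20 + (-2) = 6
b . b = 4^2 + 4^2 + 1^2
= 16 + 16 + 1 = 33
Coefficient = 6/33
In lowest terms: 2/11


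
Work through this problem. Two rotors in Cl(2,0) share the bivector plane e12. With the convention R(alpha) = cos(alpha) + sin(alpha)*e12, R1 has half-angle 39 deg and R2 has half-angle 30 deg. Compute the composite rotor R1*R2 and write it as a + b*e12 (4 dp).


Same-plane rotors commute and their half-angles add:
R1*R2 = cos(a1 + a2) + sin(a1 + a2)*e12.
a1 + a2 = 39 + 30 = 69 deg
cos(69 deg) = 0.3584
sin(69 deg) = 0.9336
R1*R2 = 0.3584 + 0.9336*e12


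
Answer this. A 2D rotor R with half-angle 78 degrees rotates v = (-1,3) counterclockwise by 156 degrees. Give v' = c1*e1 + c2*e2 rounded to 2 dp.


Rotor R = cos(78deg) - sin(78deg)*e12
Rotation angle theta = 2 * 78 = 156 degrees
v' = R*v*~R rotates v by theta.
cos(156deg) = -0.9135, sin(156deg) = 0.4067
v'_1 = -1*cos(156deg) - 3*sin(156deg)
= -1*(-0.9135) - 3*0.4067
= -0.31
v'_2 = -1*sin(156deg) + 3*cos(156deg)
= -1*0.4067 + 3*(-0.9135)
= -3.15
v' = -0.31*e1 - 3.15*e2


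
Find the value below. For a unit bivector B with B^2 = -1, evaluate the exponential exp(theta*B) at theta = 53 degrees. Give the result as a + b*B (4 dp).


For a unit bivector B with B^2 = -1, the exponential series gives
e^(theta*B) = cos(theta) + sin(theta)*B (the GA analogue of Euler's formula).
theta = 53 degrees = 0.925025 rad
cos(53 deg) = 0.6018
sin(53 deg) = 0.7986
exp(theta*B) = 0.6018 + 0.7986*B


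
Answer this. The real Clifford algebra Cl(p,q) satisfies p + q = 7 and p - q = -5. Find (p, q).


We need p + q = 7 and p - q = -5.
Adding: 2p = 7 + (-5) = 2, so p = 1.
Then q = 7 - 1 = 6.
(p, q) = (1, 6)


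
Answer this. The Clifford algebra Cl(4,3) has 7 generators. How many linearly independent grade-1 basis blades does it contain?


Number of grade-k basis blades in Cl(p,q) with n = p + q is C(n, k).
n = 4 + 3 = 7
C(7, 1) = 7! / (1! * 6!)
= 5040 / (1 * 720)
= 7


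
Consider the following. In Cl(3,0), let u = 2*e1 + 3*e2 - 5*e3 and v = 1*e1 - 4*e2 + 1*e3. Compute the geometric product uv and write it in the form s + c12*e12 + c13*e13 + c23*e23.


In Cl(3,0): e_i^2 = 1, e_ie_j = -e_je_i for i != j.
Scalar part = u . v = 2*1 + 3*(-4) + (-5)*1
= 2 + (-12) + (-5) = -15
e12 coeff = 2*(-4) - 3*1 = -8 - 3 = -11
e13 coeff = 2*1 - (-5)*1 = 2 - (-5) = 7
e23 coeff = 3*1 - (-5)*(-4) = 3 - 20 = -17
uv = -15 - 11*e12 + 7*e13 - 17*e23


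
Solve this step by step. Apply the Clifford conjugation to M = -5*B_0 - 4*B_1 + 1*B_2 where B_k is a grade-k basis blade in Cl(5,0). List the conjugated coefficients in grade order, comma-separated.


Clifford conjugate sign for grade k: (-1)^(k(k+1)/2)
Grade 0: (-1)^(0*1/2) = (-1)^0 = 1, coeff -5 -> -5
Grade 1: (-1)^(1*2/2) = (-1)^1 = -1, coeff -4 -> 4
Grade 2: (-1)^(2*3/2) = (-1)^3 = -1, coeff 1 -> -1
Conjugated coefficients: -5, 4, -1


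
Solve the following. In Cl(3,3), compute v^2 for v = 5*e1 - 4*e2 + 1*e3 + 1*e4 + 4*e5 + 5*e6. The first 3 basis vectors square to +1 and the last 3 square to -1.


v^2 = sum of c_i^2 * e_i^2
Positive signature terms (e_i^2 = +1): 5^2 + (-4)^2 + 1^2 = 42
Negative signature terms (e_j^2 = -1): 1^2 + 4^2 + 5^2 = 42
v^2 = 42 - 42 = 0


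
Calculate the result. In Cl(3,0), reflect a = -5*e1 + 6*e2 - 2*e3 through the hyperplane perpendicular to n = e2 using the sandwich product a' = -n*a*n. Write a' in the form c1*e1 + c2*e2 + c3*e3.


Reflection formula: a' = -n*a*n, with n = e2 (unit vector, n^2 = 1).
For reflection through hyperplane perp to e2:
The component along e2 flips sign, others stay.
a = (-5, 6, -2)
a' = (-5, -6, -2)
a' = -5*e1 - 6*e2 - 2*e3


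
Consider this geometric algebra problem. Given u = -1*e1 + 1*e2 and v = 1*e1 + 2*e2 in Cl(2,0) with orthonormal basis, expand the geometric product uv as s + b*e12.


Expand: (-1*e1 + 1*e2)(1*e1 + 2*e2)
= (-1)*1*e1e1 + (-1)*2*e1e2 + 1*1*e2e1 + 1*2*e2e2
Using e1^2 = e2^2 = 1, e2e1 = -e1e2:
Scalar part s = (-1)*1 + 1*2 = -1 + 2 = 1
Bivector part b = (-1)*2 - 1*1 = -2 - 1 = -3
uv = 1 - 3*e12


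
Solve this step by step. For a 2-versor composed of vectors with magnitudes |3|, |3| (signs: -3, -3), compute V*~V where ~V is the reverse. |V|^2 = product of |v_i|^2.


Each vector v_i has |v_i|^2 = s_i^2
Squared scales: (-3)^2 = 9, (-3)^2 = 9
|V|^2 = 9 * 9
= 81


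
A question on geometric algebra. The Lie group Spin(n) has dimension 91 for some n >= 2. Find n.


dim Spin(n) = dim so(n) = n(n-1)/2.
Solve n(n-1)/2 = 91, i.e. n^2 - n - 182 = 0.
Discriminant = 1 + 8*91 = 729
n = (1 + sqrt(729))/2 = (1 + 27)/2 = 14


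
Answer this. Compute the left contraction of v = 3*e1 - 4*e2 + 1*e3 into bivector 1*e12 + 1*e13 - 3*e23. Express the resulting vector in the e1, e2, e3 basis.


Left contraction v _| B = <vB>_1 (grade-1 part of the geometric product vB).
Using e1_|e12 = e2, e2_|e12 = -e1, e1_|e13 = e3, e3_|e13 = -e1, e2_|e23 = e3, e3_|e23 = -e2:
e1 coeff: -v2*b12 - v3*b13 = -(-4)*(1) - (1)*(1) = 3
e2 coeff: v1*b12 - v3*b23 = (3)*(1) - (1)*(-3) = 6
e3 coeff: v1*b13 + v2*b23 = (3)*(1) + (-4)*(-3) = 15
v _| B = 3*e1 + 6*e2 + 15*e3


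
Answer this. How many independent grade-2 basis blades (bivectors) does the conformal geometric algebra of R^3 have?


The conformal model of R^3 uses Cl(4,1) with m = 3 + 2 = 5 generators.
Number of grade-2 blades = C(m, 2) = C(5, 2)
= 5*4/2 = 10


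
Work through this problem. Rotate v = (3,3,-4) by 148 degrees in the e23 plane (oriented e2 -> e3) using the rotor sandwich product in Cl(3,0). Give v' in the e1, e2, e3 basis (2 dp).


Rotor R = cos(74deg) - sin(74deg)*e23
Rotation angle theta = 2 * 74 = 148 degrees in the e23 plane (e2 -> e3).
The component perpendicular to the plane (e1) is invariant: v'_1 = v1 = 3.00
cos(148deg) = -0.8480, sin(148deg) = 0.5299
v'_2 = v2*cos(theta) - v3*sin(theta) = 3*(-0.8480) - (-4)*0.5299 = -0.42
v'_3 = v2*sin(theta) + v3*cos(theta) = 3*0.5299 + (-4)*(-0.8480) = 4.98
v' = 3.00*e1 - 0.42*e2 + 4.98*e3


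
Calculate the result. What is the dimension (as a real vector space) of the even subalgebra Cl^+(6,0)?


Even subalgebra dimension = 2^(n-1)
n = 6 + 0 = 6
2^(6 - 1) = 2^5 = 32
Verification: sum of C(6,k) for even k = 1 + 15 + 15 + 1 = 32
Result = 32


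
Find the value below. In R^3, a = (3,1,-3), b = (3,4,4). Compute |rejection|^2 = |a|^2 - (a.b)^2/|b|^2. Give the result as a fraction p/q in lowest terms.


|a|^2 = 3^2 + 1^2 + (-3)^2 = 19
|b|^2 = 3^2 + 4^2 + 4^2 = 41
a . b = 3*3 + 1*4 + (-3)*4 = 1
(a.b)^2 = 1^2 = 1
|rej|^2 = 19 - 1/41
= (779 - 1)/41
= 778/41
In lowest terms: 778/41


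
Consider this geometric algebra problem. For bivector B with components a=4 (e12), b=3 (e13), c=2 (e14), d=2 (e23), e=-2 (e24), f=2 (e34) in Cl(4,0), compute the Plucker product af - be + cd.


Plucker relation: af - be + cd
a*f = 4*2 = 8
b*e = 3*(-2) = -6
c*d = 2*2 = 4
af - be + cd = 8 - (-6) + 4
= 18


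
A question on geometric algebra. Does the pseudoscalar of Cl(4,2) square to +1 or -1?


The pseudoscalar I = e1...e_n (product of all n generators) of Cl(p,q) satisfies I^2 = (-1)^(q + n(n-1)/2).
p = 4, q = 2, n = p + q = 6
n(n-1)/2 = 6 * 5 / 2 = 15
Exponent = q + n(n-1)/2 = 2 + 15 = 17
I^2 = (-1)^17 = -1


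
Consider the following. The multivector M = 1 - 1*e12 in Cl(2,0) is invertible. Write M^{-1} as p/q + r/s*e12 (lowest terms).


M = 1 - 1*e12, where e12^2 = -1.
Since M commutes with its reverse ~M = a - b*e12, M * ~M = a^2 - b^2*e12^2 = a^2 + b^2.
So M^{-1} = ~M / (a^2 + b^2) = (a - b*e12)/(a^2 + b^2).
a^2 + b^2 = 1 + 1 = 2
Scalar part = 1/2 = 1/2
Bivector coeff = 1/2 = 1/2
M^{-1} = 1/2 + 1/2*e12


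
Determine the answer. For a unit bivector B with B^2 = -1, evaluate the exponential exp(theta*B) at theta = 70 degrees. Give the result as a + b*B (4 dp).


For a unit bivector B with B^2 = -1, the exponential series gives
e^(theta*B) = cos(theta) + sin(theta)*B (the GA analogue of Euler's formula).
theta = 70 degrees = 1.22173 rad
cos(70 deg) = 0.3420
sin(70 deg) = 0.9397
exp(theta*B) = 0.3420 + 0.9397*B


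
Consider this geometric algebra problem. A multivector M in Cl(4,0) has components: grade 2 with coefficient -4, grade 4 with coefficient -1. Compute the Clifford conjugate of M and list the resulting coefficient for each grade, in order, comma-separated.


Clifford conjugate sign for grade k: (-1)^(k(k+1)/2)
Grade 2: (-1)^(2*3/2) = (-1)^3 = -1, coeff -4 -> 4
Grade 4: (-1)^(4*5/2) = (-1)^10 = 1, coeff -1 -> -1
Conjugated coefficients: 4, -1


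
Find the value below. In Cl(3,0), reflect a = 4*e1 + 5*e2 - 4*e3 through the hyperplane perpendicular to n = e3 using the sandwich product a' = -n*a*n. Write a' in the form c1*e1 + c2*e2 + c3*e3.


Reflection formula: a' = -n*a*n, with n = e3 (unit vector, n^2 = 1).
For reflection through hyperplane perp to e3:
The component along e3 flips sign, others stay.
a = (4, 5, -4)
a' = (4, 5, 4)
a' = 4*e1 + 5*e2 + 4*e3


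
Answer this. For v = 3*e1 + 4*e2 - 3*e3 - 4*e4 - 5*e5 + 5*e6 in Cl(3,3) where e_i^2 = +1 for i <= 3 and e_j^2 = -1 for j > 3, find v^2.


v^2 = sum of c_i^2 * e_i^2
Positive signature terms (e_i^2 = +1): 3^2 + 4^2 + (-3)^2 = 34
Negative signature terms (e_j^2 = -1): (-4)^2 + (-5)^2 + 5^2 = 66
v^2 = 34 - 66 = -32


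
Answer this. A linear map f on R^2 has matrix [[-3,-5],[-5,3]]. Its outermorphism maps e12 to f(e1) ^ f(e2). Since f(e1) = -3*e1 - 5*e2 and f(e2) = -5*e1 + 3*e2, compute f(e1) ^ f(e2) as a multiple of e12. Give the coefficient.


The outermorphism of a linear map f sends e1^e2 to f(e1)^f(e2).
f(e1) = -3*e1 - 5*e2
f(e2) = -5*e1 + 3*e2
f(e1) ^ f(e2) = (-3*e1 - 5*e2) ^ (-5*e1 + 3*e2)
= (-3)*3*e12 + (-5)*(-5)*e21
= (-9 - 25)*e12
= -34*e12
Coefficient = -34


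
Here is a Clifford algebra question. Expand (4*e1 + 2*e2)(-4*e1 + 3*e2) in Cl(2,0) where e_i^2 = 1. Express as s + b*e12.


Expand: (4*e1 + 2*e2)(-4*e1 + 3*e2)
= 4*(-4)*e1e1 + 4*3*e1e2 + 2*(-4)*e2e1 + 2*3*e2e2
Using e1^2 = e2^2 = 1, e2e1 = -e1e2:
Scalar part s = 4*(-4) + 2*3 = -16 + 6 = -10
Bivector part b = 4*3 - 2*(-4) = 12 - (-8) = 20
uv = -10 + 20*e12


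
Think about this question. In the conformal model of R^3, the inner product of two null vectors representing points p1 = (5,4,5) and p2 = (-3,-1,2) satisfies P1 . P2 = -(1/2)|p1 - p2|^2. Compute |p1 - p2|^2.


p1 - p2 = (8, 5, 3)
|p1 - p2|^2 = 8^2 + 5^2 + 3^2
= 64 + 25 + 9
= 98


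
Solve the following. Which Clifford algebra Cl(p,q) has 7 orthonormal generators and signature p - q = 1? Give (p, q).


We need p + q = 7 and p - q = 1.
Adding: 2p = 7 + 1 = 8, so p = 4.
Then q = 7 - 4 = 3.
(p, q) = (4, 3)


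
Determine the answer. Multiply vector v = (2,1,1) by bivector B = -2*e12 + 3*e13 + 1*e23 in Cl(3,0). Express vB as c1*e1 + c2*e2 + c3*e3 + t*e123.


vB has grade-1 (vector) and grade-3 (trivector) parts: vB = (v _| B) + (v ^ B).
Vector part <vB>_1:
  e1: -v2*b12 - v3*b13 = -(1)*(-2) - (1)*(3) = -1
  e2: v1*b12 - v3*b23 = (2)*(-2) - (1)*(1) = -5
  e3: v1*b13 + v2*b23 = (2)*(3) + (1)*(1) = 7
Trivector part <vB>_3:
  e123: v1*b23 - v2*b13 + v3*b12 = (2)*(1) - (1)*(3) + (1)*(-2) = -3
vB = -1*e1 - 5*e2 + 7*e3 - 3*e123


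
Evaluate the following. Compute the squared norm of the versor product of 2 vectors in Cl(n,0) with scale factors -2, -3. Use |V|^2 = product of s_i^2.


Each vector v_i has |v_i|^2 = s_i^2
Squared scales: (-2)^2 = 4, (-3)^2 = 9
|V|^2 = 4 * 9
= 36
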